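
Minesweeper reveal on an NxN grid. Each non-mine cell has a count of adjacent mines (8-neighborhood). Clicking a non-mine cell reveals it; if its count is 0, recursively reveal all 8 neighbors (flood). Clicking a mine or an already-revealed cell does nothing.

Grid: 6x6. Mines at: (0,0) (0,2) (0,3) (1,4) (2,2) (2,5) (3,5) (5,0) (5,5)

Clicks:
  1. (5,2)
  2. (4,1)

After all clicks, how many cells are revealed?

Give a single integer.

Answer: 12

Derivation:
Click 1 (5,2) count=0: revealed 12 new [(3,1) (3,2) (3,3) (3,4) (4,1) (4,2) (4,3) (4,4) (5,1) (5,2) (5,3) (5,4)] -> total=12
Click 2 (4,1) count=1: revealed 0 new [(none)] -> total=12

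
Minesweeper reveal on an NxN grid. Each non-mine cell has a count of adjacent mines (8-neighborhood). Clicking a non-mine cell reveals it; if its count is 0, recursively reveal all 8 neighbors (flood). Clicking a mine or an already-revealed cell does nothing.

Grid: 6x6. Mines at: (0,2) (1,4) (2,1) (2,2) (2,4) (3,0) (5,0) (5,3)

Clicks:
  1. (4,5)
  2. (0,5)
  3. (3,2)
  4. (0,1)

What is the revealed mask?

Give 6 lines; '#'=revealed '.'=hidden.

Click 1 (4,5) count=0: revealed 6 new [(3,4) (3,5) (4,4) (4,5) (5,4) (5,5)] -> total=6
Click 2 (0,5) count=1: revealed 1 new [(0,5)] -> total=7
Click 3 (3,2) count=2: revealed 1 new [(3,2)] -> total=8
Click 4 (0,1) count=1: revealed 1 new [(0,1)] -> total=9

Answer: .#...#
......
......
..#.##
....##
....##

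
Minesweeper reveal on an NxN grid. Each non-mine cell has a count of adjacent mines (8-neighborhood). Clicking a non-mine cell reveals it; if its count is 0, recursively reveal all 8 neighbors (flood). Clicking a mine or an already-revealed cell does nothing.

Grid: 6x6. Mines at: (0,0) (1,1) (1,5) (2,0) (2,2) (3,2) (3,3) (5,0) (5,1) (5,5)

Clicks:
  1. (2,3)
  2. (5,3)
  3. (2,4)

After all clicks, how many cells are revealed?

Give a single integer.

Answer: 8

Derivation:
Click 1 (2,3) count=3: revealed 1 new [(2,3)] -> total=1
Click 2 (5,3) count=0: revealed 6 new [(4,2) (4,3) (4,4) (5,2) (5,3) (5,4)] -> total=7
Click 3 (2,4) count=2: revealed 1 new [(2,4)] -> total=8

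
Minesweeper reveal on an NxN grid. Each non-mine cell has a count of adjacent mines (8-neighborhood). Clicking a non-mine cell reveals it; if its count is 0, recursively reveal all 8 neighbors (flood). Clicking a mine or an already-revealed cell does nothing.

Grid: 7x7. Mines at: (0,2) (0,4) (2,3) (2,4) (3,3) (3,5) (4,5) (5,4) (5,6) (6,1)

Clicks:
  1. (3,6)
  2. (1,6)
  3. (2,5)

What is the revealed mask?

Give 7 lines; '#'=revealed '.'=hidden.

Click 1 (3,6) count=2: revealed 1 new [(3,6)] -> total=1
Click 2 (1,6) count=0: revealed 6 new [(0,5) (0,6) (1,5) (1,6) (2,5) (2,6)] -> total=7
Click 3 (2,5) count=2: revealed 0 new [(none)] -> total=7

Answer: .....##
.....##
.....##
......#
.......
.......
.......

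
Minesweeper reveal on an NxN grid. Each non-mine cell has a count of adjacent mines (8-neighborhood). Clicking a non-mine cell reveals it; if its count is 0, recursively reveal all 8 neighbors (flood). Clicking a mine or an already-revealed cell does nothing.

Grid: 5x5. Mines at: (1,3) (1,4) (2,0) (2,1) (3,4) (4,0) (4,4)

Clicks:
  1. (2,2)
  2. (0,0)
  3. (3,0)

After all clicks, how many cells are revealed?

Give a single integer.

Click 1 (2,2) count=2: revealed 1 new [(2,2)] -> total=1
Click 2 (0,0) count=0: revealed 6 new [(0,0) (0,1) (0,2) (1,0) (1,1) (1,2)] -> total=7
Click 3 (3,0) count=3: revealed 1 new [(3,0)] -> total=8

Answer: 8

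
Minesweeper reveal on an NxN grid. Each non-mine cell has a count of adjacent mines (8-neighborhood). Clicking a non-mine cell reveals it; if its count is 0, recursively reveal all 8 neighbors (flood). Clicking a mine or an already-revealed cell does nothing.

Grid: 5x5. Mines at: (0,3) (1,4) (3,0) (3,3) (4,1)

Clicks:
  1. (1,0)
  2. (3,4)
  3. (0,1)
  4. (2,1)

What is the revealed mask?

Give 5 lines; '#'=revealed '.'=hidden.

Answer: ###..
###..
###..
....#
.....

Derivation:
Click 1 (1,0) count=0: revealed 9 new [(0,0) (0,1) (0,2) (1,0) (1,1) (1,2) (2,0) (2,1) (2,2)] -> total=9
Click 2 (3,4) count=1: revealed 1 new [(3,4)] -> total=10
Click 3 (0,1) count=0: revealed 0 new [(none)] -> total=10
Click 4 (2,1) count=1: revealed 0 new [(none)] -> total=10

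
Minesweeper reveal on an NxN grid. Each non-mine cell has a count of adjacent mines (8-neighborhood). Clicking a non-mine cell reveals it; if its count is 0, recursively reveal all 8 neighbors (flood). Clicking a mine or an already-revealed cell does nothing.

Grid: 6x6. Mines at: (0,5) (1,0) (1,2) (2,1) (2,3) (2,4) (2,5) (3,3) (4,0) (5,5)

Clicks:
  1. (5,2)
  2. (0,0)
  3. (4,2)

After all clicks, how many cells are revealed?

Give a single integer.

Click 1 (5,2) count=0: revealed 8 new [(4,1) (4,2) (4,3) (4,4) (5,1) (5,2) (5,3) (5,4)] -> total=8
Click 2 (0,0) count=1: revealed 1 new [(0,0)] -> total=9
Click 3 (4,2) count=1: revealed 0 new [(none)] -> total=9

Answer: 9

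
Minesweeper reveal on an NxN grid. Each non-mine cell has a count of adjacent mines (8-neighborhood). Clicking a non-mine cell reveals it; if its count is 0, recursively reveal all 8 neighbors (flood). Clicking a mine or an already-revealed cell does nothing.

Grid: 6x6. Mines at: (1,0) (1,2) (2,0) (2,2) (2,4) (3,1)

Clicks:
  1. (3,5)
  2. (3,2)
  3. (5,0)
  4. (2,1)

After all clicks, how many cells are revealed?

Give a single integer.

Answer: 17

Derivation:
Click 1 (3,5) count=1: revealed 1 new [(3,5)] -> total=1
Click 2 (3,2) count=2: revealed 1 new [(3,2)] -> total=2
Click 3 (5,0) count=0: revealed 14 new [(3,3) (3,4) (4,0) (4,1) (4,2) (4,3) (4,4) (4,5) (5,0) (5,1) (5,2) (5,3) (5,4) (5,5)] -> total=16
Click 4 (2,1) count=5: revealed 1 new [(2,1)] -> total=17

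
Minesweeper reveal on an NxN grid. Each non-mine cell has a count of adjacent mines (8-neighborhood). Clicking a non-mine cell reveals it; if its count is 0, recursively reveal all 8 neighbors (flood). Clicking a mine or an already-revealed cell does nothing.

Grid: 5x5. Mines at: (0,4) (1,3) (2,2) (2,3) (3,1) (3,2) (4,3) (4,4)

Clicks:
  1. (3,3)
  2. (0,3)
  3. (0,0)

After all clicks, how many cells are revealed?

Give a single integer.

Click 1 (3,3) count=5: revealed 1 new [(3,3)] -> total=1
Click 2 (0,3) count=2: revealed 1 new [(0,3)] -> total=2
Click 3 (0,0) count=0: revealed 8 new [(0,0) (0,1) (0,2) (1,0) (1,1) (1,2) (2,0) (2,1)] -> total=10

Answer: 10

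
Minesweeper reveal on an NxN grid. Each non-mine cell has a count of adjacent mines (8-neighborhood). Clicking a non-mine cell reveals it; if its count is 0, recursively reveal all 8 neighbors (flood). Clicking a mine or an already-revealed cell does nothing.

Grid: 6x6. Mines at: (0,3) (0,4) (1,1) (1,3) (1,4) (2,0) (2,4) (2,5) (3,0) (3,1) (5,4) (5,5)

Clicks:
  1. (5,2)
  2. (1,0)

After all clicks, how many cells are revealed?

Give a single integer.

Answer: 9

Derivation:
Click 1 (5,2) count=0: revealed 8 new [(4,0) (4,1) (4,2) (4,3) (5,0) (5,1) (5,2) (5,3)] -> total=8
Click 2 (1,0) count=2: revealed 1 new [(1,0)] -> total=9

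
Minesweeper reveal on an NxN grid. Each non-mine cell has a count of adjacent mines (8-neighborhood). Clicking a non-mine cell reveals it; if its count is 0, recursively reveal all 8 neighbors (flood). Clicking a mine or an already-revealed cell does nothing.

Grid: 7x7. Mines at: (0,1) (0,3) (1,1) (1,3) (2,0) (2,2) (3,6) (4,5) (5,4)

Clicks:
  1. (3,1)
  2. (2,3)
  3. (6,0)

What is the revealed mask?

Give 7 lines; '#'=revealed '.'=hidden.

Click 1 (3,1) count=2: revealed 1 new [(3,1)] -> total=1
Click 2 (2,3) count=2: revealed 1 new [(2,3)] -> total=2
Click 3 (6,0) count=0: revealed 15 new [(3,0) (3,2) (3,3) (4,0) (4,1) (4,2) (4,3) (5,0) (5,1) (5,2) (5,3) (6,0) (6,1) (6,2) (6,3)] -> total=17

Answer: .......
.......
...#...
####...
####...
####...
####...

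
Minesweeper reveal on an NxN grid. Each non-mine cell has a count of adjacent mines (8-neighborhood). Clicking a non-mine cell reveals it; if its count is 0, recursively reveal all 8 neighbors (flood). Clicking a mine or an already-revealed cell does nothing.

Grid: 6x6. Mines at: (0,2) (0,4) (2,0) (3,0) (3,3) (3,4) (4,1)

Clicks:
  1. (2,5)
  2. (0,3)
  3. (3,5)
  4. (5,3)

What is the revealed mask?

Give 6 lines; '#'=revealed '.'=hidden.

Answer: ...#..
......
.....#
.....#
..####
..####

Derivation:
Click 1 (2,5) count=1: revealed 1 new [(2,5)] -> total=1
Click 2 (0,3) count=2: revealed 1 new [(0,3)] -> total=2
Click 3 (3,5) count=1: revealed 1 new [(3,5)] -> total=3
Click 4 (5,3) count=0: revealed 8 new [(4,2) (4,3) (4,4) (4,5) (5,2) (5,3) (5,4) (5,5)] -> total=11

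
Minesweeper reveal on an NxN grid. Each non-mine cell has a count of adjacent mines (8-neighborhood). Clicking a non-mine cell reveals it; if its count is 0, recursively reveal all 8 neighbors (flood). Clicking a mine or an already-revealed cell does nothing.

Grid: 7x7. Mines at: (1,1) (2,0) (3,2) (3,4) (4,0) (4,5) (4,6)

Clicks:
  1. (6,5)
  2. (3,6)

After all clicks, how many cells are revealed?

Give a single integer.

Answer: 19

Derivation:
Click 1 (6,5) count=0: revealed 18 new [(4,1) (4,2) (4,3) (4,4) (5,0) (5,1) (5,2) (5,3) (5,4) (5,5) (5,6) (6,0) (6,1) (6,2) (6,3) (6,4) (6,5) (6,6)] -> total=18
Click 2 (3,6) count=2: revealed 1 new [(3,6)] -> total=19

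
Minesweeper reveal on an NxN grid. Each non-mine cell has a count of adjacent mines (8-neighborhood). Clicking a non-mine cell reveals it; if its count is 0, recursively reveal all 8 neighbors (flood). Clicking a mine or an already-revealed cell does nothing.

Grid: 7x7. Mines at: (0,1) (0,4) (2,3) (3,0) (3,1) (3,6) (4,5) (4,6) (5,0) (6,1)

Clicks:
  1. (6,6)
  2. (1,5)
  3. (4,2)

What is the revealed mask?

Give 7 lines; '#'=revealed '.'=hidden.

Click 1 (6,6) count=0: revealed 16 new [(3,2) (3,3) (3,4) (4,2) (4,3) (4,4) (5,2) (5,3) (5,4) (5,5) (5,6) (6,2) (6,3) (6,4) (6,5) (6,6)] -> total=16
Click 2 (1,5) count=1: revealed 1 new [(1,5)] -> total=17
Click 3 (4,2) count=1: revealed 0 new [(none)] -> total=17

Answer: .......
.....#.
.......
..###..
..###..
..#####
..#####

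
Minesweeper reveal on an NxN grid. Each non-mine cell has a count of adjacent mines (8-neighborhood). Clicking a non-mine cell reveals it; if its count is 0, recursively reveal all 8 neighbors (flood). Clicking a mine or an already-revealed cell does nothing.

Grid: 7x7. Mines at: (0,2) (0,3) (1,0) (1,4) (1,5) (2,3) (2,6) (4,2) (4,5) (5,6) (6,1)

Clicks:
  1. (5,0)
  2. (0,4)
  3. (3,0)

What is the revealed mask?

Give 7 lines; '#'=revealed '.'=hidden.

Answer: ....#..
.......
##.....
##.....
##.....
##.....
.......

Derivation:
Click 1 (5,0) count=1: revealed 1 new [(5,0)] -> total=1
Click 2 (0,4) count=3: revealed 1 new [(0,4)] -> total=2
Click 3 (3,0) count=0: revealed 7 new [(2,0) (2,1) (3,0) (3,1) (4,0) (4,1) (5,1)] -> total=9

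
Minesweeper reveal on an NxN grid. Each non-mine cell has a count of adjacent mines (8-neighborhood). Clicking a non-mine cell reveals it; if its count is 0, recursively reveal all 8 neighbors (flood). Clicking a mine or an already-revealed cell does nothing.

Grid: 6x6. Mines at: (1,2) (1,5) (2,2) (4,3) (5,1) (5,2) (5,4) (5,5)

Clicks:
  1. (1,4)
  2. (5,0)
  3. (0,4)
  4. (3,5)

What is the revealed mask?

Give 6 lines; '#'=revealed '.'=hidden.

Click 1 (1,4) count=1: revealed 1 new [(1,4)] -> total=1
Click 2 (5,0) count=1: revealed 1 new [(5,0)] -> total=2
Click 3 (0,4) count=1: revealed 1 new [(0,4)] -> total=3
Click 4 (3,5) count=0: revealed 6 new [(2,4) (2,5) (3,4) (3,5) (4,4) (4,5)] -> total=9

Answer: ....#.
....#.
....##
....##
....##
#.....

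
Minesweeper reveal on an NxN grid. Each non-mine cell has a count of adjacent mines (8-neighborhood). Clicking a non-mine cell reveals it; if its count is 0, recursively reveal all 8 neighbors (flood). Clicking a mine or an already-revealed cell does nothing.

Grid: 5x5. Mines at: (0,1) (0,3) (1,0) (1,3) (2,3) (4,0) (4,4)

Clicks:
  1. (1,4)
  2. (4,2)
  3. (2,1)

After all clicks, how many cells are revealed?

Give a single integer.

Answer: 8

Derivation:
Click 1 (1,4) count=3: revealed 1 new [(1,4)] -> total=1
Click 2 (4,2) count=0: revealed 6 new [(3,1) (3,2) (3,3) (4,1) (4,2) (4,3)] -> total=7
Click 3 (2,1) count=1: revealed 1 new [(2,1)] -> total=8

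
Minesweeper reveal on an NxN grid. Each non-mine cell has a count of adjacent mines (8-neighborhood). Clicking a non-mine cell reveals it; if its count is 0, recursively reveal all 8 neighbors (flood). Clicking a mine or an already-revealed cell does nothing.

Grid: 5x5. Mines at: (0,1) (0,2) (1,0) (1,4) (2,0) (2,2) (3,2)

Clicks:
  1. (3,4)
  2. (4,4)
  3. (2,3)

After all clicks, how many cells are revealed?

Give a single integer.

Answer: 6

Derivation:
Click 1 (3,4) count=0: revealed 6 new [(2,3) (2,4) (3,3) (3,4) (4,3) (4,4)] -> total=6
Click 2 (4,4) count=0: revealed 0 new [(none)] -> total=6
Click 3 (2,3) count=3: revealed 0 new [(none)] -> total=6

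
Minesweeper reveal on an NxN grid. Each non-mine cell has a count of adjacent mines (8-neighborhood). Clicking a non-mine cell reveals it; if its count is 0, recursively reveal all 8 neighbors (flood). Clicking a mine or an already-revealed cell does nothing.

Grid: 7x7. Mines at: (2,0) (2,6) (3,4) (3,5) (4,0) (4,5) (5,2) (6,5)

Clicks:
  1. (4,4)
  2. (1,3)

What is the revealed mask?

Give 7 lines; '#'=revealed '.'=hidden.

Answer: #######
#######
.#####.
.###...
.####..
.......
.......

Derivation:
Click 1 (4,4) count=3: revealed 1 new [(4,4)] -> total=1
Click 2 (1,3) count=0: revealed 25 new [(0,0) (0,1) (0,2) (0,3) (0,4) (0,5) (0,6) (1,0) (1,1) (1,2) (1,3) (1,4) (1,5) (1,6) (2,1) (2,2) (2,3) (2,4) (2,5) (3,1) (3,2) (3,3) (4,1) (4,2) (4,3)] -> total=26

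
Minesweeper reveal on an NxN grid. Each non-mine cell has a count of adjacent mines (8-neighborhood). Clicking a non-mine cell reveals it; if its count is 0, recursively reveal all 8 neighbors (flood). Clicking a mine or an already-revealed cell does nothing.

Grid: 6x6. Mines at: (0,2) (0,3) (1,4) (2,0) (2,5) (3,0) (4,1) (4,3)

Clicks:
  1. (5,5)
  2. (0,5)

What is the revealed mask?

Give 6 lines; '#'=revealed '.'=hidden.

Answer: .....#
......
......
....##
....##
....##

Derivation:
Click 1 (5,5) count=0: revealed 6 new [(3,4) (3,5) (4,4) (4,5) (5,4) (5,5)] -> total=6
Click 2 (0,5) count=1: revealed 1 new [(0,5)] -> total=7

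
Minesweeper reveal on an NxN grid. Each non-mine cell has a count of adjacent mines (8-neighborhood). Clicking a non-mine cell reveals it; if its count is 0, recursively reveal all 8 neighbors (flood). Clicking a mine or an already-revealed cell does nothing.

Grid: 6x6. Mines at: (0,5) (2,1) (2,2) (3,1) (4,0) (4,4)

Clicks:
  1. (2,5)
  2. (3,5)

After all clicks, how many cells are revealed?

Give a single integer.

Answer: 9

Derivation:
Click 1 (2,5) count=0: revealed 9 new [(1,3) (1,4) (1,5) (2,3) (2,4) (2,5) (3,3) (3,4) (3,5)] -> total=9
Click 2 (3,5) count=1: revealed 0 new [(none)] -> total=9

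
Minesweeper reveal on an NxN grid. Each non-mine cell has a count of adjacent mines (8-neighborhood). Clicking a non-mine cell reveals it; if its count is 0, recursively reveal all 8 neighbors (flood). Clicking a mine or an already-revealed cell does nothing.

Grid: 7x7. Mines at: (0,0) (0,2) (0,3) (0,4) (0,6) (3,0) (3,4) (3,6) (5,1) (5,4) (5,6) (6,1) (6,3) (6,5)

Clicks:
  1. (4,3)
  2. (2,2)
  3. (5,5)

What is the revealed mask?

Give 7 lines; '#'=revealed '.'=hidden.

Answer: .......
.###...
.###...
.###...
.###...
.....#.
.......

Derivation:
Click 1 (4,3) count=2: revealed 1 new [(4,3)] -> total=1
Click 2 (2,2) count=0: revealed 11 new [(1,1) (1,2) (1,3) (2,1) (2,2) (2,3) (3,1) (3,2) (3,3) (4,1) (4,2)] -> total=12
Click 3 (5,5) count=3: revealed 1 new [(5,5)] -> total=13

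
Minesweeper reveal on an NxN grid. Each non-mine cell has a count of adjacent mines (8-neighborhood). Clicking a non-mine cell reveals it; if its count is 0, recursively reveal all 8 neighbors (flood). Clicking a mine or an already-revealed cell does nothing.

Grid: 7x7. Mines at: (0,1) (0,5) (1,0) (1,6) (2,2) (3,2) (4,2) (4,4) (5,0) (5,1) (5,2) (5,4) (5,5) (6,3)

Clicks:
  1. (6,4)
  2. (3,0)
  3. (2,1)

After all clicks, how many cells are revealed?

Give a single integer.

Answer: 7

Derivation:
Click 1 (6,4) count=3: revealed 1 new [(6,4)] -> total=1
Click 2 (3,0) count=0: revealed 6 new [(2,0) (2,1) (3,0) (3,1) (4,0) (4,1)] -> total=7
Click 3 (2,1) count=3: revealed 0 new [(none)] -> total=7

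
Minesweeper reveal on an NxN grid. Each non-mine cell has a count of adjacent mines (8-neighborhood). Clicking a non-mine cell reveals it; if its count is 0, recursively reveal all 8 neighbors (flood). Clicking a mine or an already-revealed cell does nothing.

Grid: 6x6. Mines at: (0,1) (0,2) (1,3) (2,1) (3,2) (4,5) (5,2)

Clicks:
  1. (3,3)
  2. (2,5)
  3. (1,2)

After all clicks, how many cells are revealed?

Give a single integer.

Click 1 (3,3) count=1: revealed 1 new [(3,3)] -> total=1
Click 2 (2,5) count=0: revealed 8 new [(0,4) (0,5) (1,4) (1,5) (2,4) (2,5) (3,4) (3,5)] -> total=9
Click 3 (1,2) count=4: revealed 1 new [(1,2)] -> total=10

Answer: 10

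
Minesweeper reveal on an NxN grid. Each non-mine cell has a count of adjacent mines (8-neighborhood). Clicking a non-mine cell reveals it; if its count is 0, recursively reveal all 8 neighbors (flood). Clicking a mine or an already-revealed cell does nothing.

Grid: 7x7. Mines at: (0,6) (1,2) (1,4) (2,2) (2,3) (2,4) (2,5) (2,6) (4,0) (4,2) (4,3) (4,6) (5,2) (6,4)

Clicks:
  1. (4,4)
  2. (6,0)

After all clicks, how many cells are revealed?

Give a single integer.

Answer: 5

Derivation:
Click 1 (4,4) count=1: revealed 1 new [(4,4)] -> total=1
Click 2 (6,0) count=0: revealed 4 new [(5,0) (5,1) (6,0) (6,1)] -> total=5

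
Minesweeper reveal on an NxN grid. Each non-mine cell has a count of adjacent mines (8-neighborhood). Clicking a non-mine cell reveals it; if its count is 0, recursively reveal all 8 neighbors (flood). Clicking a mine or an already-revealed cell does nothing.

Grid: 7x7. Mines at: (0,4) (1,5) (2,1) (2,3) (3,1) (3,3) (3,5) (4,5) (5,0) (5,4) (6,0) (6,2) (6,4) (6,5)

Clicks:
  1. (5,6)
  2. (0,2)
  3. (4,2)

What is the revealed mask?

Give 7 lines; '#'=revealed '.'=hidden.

Click 1 (5,6) count=2: revealed 1 new [(5,6)] -> total=1
Click 2 (0,2) count=0: revealed 8 new [(0,0) (0,1) (0,2) (0,3) (1,0) (1,1) (1,2) (1,3)] -> total=9
Click 3 (4,2) count=2: revealed 1 new [(4,2)] -> total=10

Answer: ####...
####...
.......
.......
..#....
......#
.......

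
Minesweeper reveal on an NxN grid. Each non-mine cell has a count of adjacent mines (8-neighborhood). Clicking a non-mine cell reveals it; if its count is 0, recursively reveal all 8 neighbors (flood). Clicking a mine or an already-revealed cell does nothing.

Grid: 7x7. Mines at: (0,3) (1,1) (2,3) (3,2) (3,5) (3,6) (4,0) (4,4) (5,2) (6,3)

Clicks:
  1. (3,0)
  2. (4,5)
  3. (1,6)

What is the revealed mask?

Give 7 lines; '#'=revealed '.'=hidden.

Click 1 (3,0) count=1: revealed 1 new [(3,0)] -> total=1
Click 2 (4,5) count=3: revealed 1 new [(4,5)] -> total=2
Click 3 (1,6) count=0: revealed 9 new [(0,4) (0,5) (0,6) (1,4) (1,5) (1,6) (2,4) (2,5) (2,6)] -> total=11

Answer: ....###
....###
....###
#......
.....#.
.......
.......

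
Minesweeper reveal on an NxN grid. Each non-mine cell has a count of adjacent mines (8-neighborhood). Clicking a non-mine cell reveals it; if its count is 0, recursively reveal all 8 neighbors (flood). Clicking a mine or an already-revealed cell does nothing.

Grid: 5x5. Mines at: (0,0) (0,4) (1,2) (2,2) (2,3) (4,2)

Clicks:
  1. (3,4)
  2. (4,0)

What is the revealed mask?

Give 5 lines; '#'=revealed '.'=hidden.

Answer: .....
##...
##...
##..#
##...

Derivation:
Click 1 (3,4) count=1: revealed 1 new [(3,4)] -> total=1
Click 2 (4,0) count=0: revealed 8 new [(1,0) (1,1) (2,0) (2,1) (3,0) (3,1) (4,0) (4,1)] -> total=9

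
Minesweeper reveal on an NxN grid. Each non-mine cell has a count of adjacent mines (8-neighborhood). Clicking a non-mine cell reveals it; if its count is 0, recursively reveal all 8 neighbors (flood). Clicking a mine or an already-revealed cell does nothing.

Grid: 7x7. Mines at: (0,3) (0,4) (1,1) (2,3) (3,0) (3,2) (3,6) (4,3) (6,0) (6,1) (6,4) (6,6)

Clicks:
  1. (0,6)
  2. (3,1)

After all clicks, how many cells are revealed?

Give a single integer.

Click 1 (0,6) count=0: revealed 6 new [(0,5) (0,6) (1,5) (1,6) (2,5) (2,6)] -> total=6
Click 2 (3,1) count=2: revealed 1 new [(3,1)] -> total=7

Answer: 7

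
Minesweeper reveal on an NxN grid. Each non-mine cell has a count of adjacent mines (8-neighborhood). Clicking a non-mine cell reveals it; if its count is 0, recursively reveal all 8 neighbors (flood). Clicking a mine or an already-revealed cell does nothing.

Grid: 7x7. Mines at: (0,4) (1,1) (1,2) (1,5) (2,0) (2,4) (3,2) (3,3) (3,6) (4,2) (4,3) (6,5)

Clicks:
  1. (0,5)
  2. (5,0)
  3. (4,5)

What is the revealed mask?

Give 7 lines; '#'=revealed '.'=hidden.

Click 1 (0,5) count=2: revealed 1 new [(0,5)] -> total=1
Click 2 (5,0) count=0: revealed 14 new [(3,0) (3,1) (4,0) (4,1) (5,0) (5,1) (5,2) (5,3) (5,4) (6,0) (6,1) (6,2) (6,3) (6,4)] -> total=15
Click 3 (4,5) count=1: revealed 1 new [(4,5)] -> total=16

Answer: .....#.
.......
.......
##.....
##...#.
#####..
#####..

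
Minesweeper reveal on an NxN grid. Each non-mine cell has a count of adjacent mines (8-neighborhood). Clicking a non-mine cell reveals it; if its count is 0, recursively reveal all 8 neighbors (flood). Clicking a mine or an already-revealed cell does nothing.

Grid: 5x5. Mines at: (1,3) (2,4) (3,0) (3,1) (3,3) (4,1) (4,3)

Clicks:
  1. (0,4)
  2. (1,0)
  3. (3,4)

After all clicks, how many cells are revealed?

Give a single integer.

Answer: 11

Derivation:
Click 1 (0,4) count=1: revealed 1 new [(0,4)] -> total=1
Click 2 (1,0) count=0: revealed 9 new [(0,0) (0,1) (0,2) (1,0) (1,1) (1,2) (2,0) (2,1) (2,2)] -> total=10
Click 3 (3,4) count=3: revealed 1 new [(3,4)] -> total=11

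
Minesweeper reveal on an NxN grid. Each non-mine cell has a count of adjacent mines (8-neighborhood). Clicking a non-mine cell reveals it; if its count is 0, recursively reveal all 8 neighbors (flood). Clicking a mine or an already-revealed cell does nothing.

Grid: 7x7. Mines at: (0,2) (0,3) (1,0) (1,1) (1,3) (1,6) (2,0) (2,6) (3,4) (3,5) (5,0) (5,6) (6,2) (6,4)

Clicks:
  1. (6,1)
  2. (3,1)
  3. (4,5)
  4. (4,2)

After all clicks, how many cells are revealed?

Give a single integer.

Click 1 (6,1) count=2: revealed 1 new [(6,1)] -> total=1
Click 2 (3,1) count=1: revealed 1 new [(3,1)] -> total=2
Click 3 (4,5) count=3: revealed 1 new [(4,5)] -> total=3
Click 4 (4,2) count=0: revealed 11 new [(2,1) (2,2) (2,3) (3,2) (3,3) (4,1) (4,2) (4,3) (5,1) (5,2) (5,3)] -> total=14

Answer: 14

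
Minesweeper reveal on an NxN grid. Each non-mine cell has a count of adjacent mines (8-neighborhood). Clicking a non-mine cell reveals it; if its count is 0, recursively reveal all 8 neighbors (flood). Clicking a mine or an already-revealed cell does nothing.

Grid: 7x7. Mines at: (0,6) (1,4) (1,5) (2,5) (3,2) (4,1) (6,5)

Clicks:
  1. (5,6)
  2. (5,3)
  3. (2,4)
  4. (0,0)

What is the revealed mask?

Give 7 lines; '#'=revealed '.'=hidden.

Answer: ####...
####...
#####..
##.####
..#####
#######
#####..

Derivation:
Click 1 (5,6) count=1: revealed 1 new [(5,6)] -> total=1
Click 2 (5,3) count=0: revealed 20 new [(3,3) (3,4) (3,5) (3,6) (4,2) (4,3) (4,4) (4,5) (4,6) (5,0) (5,1) (5,2) (5,3) (5,4) (5,5) (6,0) (6,1) (6,2) (6,3) (6,4)] -> total=21
Click 3 (2,4) count=3: revealed 1 new [(2,4)] -> total=22
Click 4 (0,0) count=0: revealed 14 new [(0,0) (0,1) (0,2) (0,3) (1,0) (1,1) (1,2) (1,3) (2,0) (2,1) (2,2) (2,3) (3,0) (3,1)] -> total=36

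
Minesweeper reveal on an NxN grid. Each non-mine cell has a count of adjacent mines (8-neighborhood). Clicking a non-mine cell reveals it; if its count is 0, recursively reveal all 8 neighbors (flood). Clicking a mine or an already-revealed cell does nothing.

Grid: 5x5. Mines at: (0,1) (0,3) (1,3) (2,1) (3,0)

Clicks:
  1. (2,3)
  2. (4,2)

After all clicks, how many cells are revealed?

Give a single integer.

Answer: 11

Derivation:
Click 1 (2,3) count=1: revealed 1 new [(2,3)] -> total=1
Click 2 (4,2) count=0: revealed 10 new [(2,2) (2,4) (3,1) (3,2) (3,3) (3,4) (4,1) (4,2) (4,3) (4,4)] -> total=11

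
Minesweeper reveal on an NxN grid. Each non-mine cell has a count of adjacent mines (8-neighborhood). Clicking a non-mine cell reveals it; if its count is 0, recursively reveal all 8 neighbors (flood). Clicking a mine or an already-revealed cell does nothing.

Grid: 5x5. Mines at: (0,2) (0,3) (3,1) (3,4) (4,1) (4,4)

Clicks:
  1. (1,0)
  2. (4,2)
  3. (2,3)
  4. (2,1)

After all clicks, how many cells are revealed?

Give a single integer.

Answer: 8

Derivation:
Click 1 (1,0) count=0: revealed 6 new [(0,0) (0,1) (1,0) (1,1) (2,0) (2,1)] -> total=6
Click 2 (4,2) count=2: revealed 1 new [(4,2)] -> total=7
Click 3 (2,3) count=1: revealed 1 new [(2,3)] -> total=8
Click 4 (2,1) count=1: revealed 0 new [(none)] -> total=8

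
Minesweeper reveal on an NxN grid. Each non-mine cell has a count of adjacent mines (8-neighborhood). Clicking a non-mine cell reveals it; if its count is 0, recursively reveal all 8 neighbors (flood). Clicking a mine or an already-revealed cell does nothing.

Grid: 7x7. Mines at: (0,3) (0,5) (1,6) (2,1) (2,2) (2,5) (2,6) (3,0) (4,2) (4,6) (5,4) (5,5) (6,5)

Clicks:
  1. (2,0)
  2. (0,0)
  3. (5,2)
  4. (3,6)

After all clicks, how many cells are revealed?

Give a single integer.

Click 1 (2,0) count=2: revealed 1 new [(2,0)] -> total=1
Click 2 (0,0) count=0: revealed 6 new [(0,0) (0,1) (0,2) (1,0) (1,1) (1,2)] -> total=7
Click 3 (5,2) count=1: revealed 1 new [(5,2)] -> total=8
Click 4 (3,6) count=3: revealed 1 new [(3,6)] -> total=9

Answer: 9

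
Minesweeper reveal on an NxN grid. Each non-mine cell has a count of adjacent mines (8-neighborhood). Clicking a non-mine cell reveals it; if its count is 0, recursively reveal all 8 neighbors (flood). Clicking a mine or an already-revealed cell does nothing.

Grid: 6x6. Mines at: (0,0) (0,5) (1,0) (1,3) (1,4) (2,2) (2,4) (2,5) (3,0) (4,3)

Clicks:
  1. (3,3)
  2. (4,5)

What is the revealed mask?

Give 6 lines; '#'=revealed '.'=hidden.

Click 1 (3,3) count=3: revealed 1 new [(3,3)] -> total=1
Click 2 (4,5) count=0: revealed 6 new [(3,4) (3,5) (4,4) (4,5) (5,4) (5,5)] -> total=7

Answer: ......
......
......
...###
....##
....##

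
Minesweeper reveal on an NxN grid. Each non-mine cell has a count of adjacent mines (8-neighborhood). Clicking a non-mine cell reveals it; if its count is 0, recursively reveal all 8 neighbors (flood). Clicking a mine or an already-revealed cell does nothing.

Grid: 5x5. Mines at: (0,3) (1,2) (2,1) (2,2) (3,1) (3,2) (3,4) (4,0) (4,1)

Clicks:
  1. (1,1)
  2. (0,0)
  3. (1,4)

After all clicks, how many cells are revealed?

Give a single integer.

Click 1 (1,1) count=3: revealed 1 new [(1,1)] -> total=1
Click 2 (0,0) count=0: revealed 3 new [(0,0) (0,1) (1,0)] -> total=4
Click 3 (1,4) count=1: revealed 1 new [(1,4)] -> total=5

Answer: 5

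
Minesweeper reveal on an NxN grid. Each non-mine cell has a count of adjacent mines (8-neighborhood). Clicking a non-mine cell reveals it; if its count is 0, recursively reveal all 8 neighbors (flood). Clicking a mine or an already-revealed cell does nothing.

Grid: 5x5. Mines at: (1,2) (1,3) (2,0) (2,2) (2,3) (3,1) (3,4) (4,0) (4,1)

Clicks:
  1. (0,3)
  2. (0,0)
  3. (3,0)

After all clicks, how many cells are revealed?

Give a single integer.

Click 1 (0,3) count=2: revealed 1 new [(0,3)] -> total=1
Click 2 (0,0) count=0: revealed 4 new [(0,0) (0,1) (1,0) (1,1)] -> total=5
Click 3 (3,0) count=4: revealed 1 new [(3,0)] -> total=6

Answer: 6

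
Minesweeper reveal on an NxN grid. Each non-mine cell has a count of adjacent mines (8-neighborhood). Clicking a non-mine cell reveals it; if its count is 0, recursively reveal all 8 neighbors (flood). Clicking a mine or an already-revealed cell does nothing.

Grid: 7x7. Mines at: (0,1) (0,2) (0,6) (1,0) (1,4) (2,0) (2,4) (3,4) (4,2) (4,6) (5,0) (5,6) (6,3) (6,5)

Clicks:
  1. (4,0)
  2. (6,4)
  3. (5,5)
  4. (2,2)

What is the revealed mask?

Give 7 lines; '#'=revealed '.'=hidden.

Answer: .......
.###...
.###...
.###...
#......
.....#.
....#..

Derivation:
Click 1 (4,0) count=1: revealed 1 new [(4,0)] -> total=1
Click 2 (6,4) count=2: revealed 1 new [(6,4)] -> total=2
Click 3 (5,5) count=3: revealed 1 new [(5,5)] -> total=3
Click 4 (2,2) count=0: revealed 9 new [(1,1) (1,2) (1,3) (2,1) (2,2) (2,3) (3,1) (3,2) (3,3)] -> total=12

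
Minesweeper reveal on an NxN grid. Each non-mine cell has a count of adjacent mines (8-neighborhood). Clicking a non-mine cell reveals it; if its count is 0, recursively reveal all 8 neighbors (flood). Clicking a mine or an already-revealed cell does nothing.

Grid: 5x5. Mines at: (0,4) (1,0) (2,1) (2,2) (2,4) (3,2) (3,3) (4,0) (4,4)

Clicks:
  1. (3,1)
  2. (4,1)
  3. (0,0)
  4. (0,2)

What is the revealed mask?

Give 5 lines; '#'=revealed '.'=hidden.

Click 1 (3,1) count=4: revealed 1 new [(3,1)] -> total=1
Click 2 (4,1) count=2: revealed 1 new [(4,1)] -> total=2
Click 3 (0,0) count=1: revealed 1 new [(0,0)] -> total=3
Click 4 (0,2) count=0: revealed 6 new [(0,1) (0,2) (0,3) (1,1) (1,2) (1,3)] -> total=9

Answer: ####.
.###.
.....
.#...
.#...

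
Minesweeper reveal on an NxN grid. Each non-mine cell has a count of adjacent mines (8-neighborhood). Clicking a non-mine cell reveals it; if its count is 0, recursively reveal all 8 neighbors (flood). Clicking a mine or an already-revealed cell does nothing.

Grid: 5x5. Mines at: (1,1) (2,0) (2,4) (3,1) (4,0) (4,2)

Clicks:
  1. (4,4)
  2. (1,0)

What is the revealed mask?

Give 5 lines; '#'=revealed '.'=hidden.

Answer: .....
#....
.....
...##
...##

Derivation:
Click 1 (4,4) count=0: revealed 4 new [(3,3) (3,4) (4,3) (4,4)] -> total=4
Click 2 (1,0) count=2: revealed 1 new [(1,0)] -> total=5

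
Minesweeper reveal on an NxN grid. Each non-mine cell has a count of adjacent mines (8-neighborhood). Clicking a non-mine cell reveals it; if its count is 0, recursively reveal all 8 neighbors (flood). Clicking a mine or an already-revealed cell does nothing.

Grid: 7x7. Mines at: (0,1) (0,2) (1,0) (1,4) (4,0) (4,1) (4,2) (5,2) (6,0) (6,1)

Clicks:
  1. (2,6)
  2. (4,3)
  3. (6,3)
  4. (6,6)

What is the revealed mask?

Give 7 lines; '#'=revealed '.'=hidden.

Click 1 (2,6) count=0: revealed 24 new [(0,5) (0,6) (1,5) (1,6) (2,3) (2,4) (2,5) (2,6) (3,3) (3,4) (3,5) (3,6) (4,3) (4,4) (4,5) (4,6) (5,3) (5,4) (5,5) (5,6) (6,3) (6,4) (6,5) (6,6)] -> total=24
Click 2 (4,3) count=2: revealed 0 new [(none)] -> total=24
Click 3 (6,3) count=1: revealed 0 new [(none)] -> total=24
Click 4 (6,6) count=0: revealed 0 new [(none)] -> total=24

Answer: .....##
.....##
...####
...####
...####
...####
...####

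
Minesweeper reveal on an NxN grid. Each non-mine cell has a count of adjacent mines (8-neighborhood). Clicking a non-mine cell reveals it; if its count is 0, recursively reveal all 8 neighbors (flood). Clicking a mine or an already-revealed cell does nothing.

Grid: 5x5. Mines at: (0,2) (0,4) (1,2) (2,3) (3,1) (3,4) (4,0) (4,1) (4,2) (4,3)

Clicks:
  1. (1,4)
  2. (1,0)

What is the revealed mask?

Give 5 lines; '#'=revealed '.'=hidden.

Answer: ##...
##..#
##...
.....
.....

Derivation:
Click 1 (1,4) count=2: revealed 1 new [(1,4)] -> total=1
Click 2 (1,0) count=0: revealed 6 new [(0,0) (0,1) (1,0) (1,1) (2,0) (2,1)] -> total=7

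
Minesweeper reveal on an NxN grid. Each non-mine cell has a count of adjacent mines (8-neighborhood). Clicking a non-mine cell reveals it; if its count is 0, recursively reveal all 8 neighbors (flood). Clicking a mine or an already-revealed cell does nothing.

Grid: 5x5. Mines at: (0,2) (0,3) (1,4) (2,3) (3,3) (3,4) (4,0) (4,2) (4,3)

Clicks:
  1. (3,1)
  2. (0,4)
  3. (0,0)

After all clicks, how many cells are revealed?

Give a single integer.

Answer: 12

Derivation:
Click 1 (3,1) count=2: revealed 1 new [(3,1)] -> total=1
Click 2 (0,4) count=2: revealed 1 new [(0,4)] -> total=2
Click 3 (0,0) count=0: revealed 10 new [(0,0) (0,1) (1,0) (1,1) (1,2) (2,0) (2,1) (2,2) (3,0) (3,2)] -> total=12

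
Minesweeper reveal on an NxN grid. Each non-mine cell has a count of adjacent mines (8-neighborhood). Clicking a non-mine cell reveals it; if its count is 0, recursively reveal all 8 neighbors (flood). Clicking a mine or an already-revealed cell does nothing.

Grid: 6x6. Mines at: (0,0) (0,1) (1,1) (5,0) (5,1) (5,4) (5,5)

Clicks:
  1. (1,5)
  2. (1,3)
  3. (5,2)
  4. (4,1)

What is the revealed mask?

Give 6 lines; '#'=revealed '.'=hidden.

Click 1 (1,5) count=0: revealed 26 new [(0,2) (0,3) (0,4) (0,5) (1,2) (1,3) (1,4) (1,5) (2,0) (2,1) (2,2) (2,3) (2,4) (2,5) (3,0) (3,1) (3,2) (3,3) (3,4) (3,5) (4,0) (4,1) (4,2) (4,3) (4,4) (4,5)] -> total=26
Click 2 (1,3) count=0: revealed 0 new [(none)] -> total=26
Click 3 (5,2) count=1: revealed 1 new [(5,2)] -> total=27
Click 4 (4,1) count=2: revealed 0 new [(none)] -> total=27

Answer: ..####
..####
######
######
######
..#...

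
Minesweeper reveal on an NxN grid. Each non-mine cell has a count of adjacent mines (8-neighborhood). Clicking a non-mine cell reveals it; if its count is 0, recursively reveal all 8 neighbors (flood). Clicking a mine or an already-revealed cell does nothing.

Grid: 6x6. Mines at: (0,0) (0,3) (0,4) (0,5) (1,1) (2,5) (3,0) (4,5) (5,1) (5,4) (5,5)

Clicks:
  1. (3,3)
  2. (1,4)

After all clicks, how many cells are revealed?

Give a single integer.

Answer: 15

Derivation:
Click 1 (3,3) count=0: revealed 15 new [(1,2) (1,3) (1,4) (2,1) (2,2) (2,3) (2,4) (3,1) (3,2) (3,3) (3,4) (4,1) (4,2) (4,3) (4,4)] -> total=15
Click 2 (1,4) count=4: revealed 0 new [(none)] -> total=15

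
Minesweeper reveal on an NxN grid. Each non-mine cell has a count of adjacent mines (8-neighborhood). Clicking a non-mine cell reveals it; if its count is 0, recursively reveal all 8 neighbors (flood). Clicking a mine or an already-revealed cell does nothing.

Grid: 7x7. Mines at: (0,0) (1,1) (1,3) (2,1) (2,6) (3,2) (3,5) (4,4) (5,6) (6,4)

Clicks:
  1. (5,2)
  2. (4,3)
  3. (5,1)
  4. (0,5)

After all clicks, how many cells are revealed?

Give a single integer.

Click 1 (5,2) count=0: revealed 14 new [(3,0) (3,1) (4,0) (4,1) (4,2) (4,3) (5,0) (5,1) (5,2) (5,3) (6,0) (6,1) (6,2) (6,3)] -> total=14
Click 2 (4,3) count=2: revealed 0 new [(none)] -> total=14
Click 3 (5,1) count=0: revealed 0 new [(none)] -> total=14
Click 4 (0,5) count=0: revealed 6 new [(0,4) (0,5) (0,6) (1,4) (1,5) (1,6)] -> total=20

Answer: 20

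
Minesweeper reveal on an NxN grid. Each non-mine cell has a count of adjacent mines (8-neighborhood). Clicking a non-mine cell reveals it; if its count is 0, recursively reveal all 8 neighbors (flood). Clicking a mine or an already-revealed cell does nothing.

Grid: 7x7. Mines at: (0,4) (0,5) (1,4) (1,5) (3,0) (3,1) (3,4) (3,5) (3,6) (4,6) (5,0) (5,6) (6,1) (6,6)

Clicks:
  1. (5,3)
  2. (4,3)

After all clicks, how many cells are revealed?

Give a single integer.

Click 1 (5,3) count=0: revealed 12 new [(4,2) (4,3) (4,4) (4,5) (5,2) (5,3) (5,4) (5,5) (6,2) (6,3) (6,4) (6,5)] -> total=12
Click 2 (4,3) count=1: revealed 0 new [(none)] -> total=12

Answer: 12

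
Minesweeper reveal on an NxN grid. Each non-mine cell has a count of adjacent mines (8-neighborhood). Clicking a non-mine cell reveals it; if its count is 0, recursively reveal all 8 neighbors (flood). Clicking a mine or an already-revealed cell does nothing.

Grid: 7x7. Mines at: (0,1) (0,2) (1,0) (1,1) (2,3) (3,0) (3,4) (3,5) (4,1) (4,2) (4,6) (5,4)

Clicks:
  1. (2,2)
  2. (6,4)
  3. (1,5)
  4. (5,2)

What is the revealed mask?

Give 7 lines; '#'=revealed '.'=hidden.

Answer: ...####
...####
..#.###
.......
.......
..#....
....#..

Derivation:
Click 1 (2,2) count=2: revealed 1 new [(2,2)] -> total=1
Click 2 (6,4) count=1: revealed 1 new [(6,4)] -> total=2
Click 3 (1,5) count=0: revealed 11 new [(0,3) (0,4) (0,5) (0,6) (1,3) (1,4) (1,5) (1,6) (2,4) (2,5) (2,6)] -> total=13
Click 4 (5,2) count=2: revealed 1 new [(5,2)] -> total=14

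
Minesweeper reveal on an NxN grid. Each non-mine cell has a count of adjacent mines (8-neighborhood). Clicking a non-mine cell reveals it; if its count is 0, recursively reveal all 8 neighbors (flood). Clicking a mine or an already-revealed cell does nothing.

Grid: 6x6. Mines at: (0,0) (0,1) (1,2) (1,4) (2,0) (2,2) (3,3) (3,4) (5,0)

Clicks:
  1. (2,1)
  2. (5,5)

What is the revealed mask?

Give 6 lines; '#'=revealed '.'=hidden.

Click 1 (2,1) count=3: revealed 1 new [(2,1)] -> total=1
Click 2 (5,5) count=0: revealed 10 new [(4,1) (4,2) (4,3) (4,4) (4,5) (5,1) (5,2) (5,3) (5,4) (5,5)] -> total=11

Answer: ......
......
.#....
......
.#####
.#####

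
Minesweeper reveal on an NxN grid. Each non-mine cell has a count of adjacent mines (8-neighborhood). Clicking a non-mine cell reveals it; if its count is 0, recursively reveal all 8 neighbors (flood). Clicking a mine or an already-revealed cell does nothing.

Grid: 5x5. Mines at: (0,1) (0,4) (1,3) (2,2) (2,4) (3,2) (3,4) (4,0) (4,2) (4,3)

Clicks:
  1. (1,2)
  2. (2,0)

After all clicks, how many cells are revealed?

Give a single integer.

Click 1 (1,2) count=3: revealed 1 new [(1,2)] -> total=1
Click 2 (2,0) count=0: revealed 6 new [(1,0) (1,1) (2,0) (2,1) (3,0) (3,1)] -> total=7

Answer: 7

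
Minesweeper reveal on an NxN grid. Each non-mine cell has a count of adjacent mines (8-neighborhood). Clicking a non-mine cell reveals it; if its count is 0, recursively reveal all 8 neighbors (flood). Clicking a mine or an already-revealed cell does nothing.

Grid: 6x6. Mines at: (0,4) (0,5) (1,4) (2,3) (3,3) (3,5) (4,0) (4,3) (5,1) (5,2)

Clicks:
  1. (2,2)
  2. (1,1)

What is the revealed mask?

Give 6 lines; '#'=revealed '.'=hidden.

Click 1 (2,2) count=2: revealed 1 new [(2,2)] -> total=1
Click 2 (1,1) count=0: revealed 13 new [(0,0) (0,1) (0,2) (0,3) (1,0) (1,1) (1,2) (1,3) (2,0) (2,1) (3,0) (3,1) (3,2)] -> total=14

Answer: ####..
####..
###...
###...
......
......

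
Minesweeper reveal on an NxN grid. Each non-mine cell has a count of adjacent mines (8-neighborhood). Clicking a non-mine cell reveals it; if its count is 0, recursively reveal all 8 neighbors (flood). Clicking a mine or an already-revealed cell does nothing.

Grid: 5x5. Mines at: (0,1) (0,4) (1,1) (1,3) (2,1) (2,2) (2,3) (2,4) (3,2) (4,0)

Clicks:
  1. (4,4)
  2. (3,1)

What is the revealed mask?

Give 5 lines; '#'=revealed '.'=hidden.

Answer: .....
.....
.....
.#.##
...##

Derivation:
Click 1 (4,4) count=0: revealed 4 new [(3,3) (3,4) (4,3) (4,4)] -> total=4
Click 2 (3,1) count=4: revealed 1 new [(3,1)] -> total=5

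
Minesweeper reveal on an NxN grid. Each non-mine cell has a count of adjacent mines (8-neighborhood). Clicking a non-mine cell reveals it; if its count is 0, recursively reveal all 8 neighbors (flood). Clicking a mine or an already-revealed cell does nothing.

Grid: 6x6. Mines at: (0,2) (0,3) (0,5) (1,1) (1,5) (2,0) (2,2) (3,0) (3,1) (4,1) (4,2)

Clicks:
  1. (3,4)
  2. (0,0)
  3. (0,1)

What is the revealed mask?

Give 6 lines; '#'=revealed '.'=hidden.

Answer: ##....
......
...###
...###
...###
...###

Derivation:
Click 1 (3,4) count=0: revealed 12 new [(2,3) (2,4) (2,5) (3,3) (3,4) (3,5) (4,3) (4,4) (4,5) (5,3) (5,4) (5,5)] -> total=12
Click 2 (0,0) count=1: revealed 1 new [(0,0)] -> total=13
Click 3 (0,1) count=2: revealed 1 new [(0,1)] -> total=14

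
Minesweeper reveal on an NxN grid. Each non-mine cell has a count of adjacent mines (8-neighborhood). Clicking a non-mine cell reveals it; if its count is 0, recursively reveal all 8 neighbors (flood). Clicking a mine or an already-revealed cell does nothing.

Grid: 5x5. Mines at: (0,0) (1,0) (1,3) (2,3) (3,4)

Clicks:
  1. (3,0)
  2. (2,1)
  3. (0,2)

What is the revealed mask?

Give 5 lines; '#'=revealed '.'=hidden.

Answer: ..#..
.....
###..
####.
####.

Derivation:
Click 1 (3,0) count=0: revealed 11 new [(2,0) (2,1) (2,2) (3,0) (3,1) (3,2) (3,3) (4,0) (4,1) (4,2) (4,3)] -> total=11
Click 2 (2,1) count=1: revealed 0 new [(none)] -> total=11
Click 3 (0,2) count=1: revealed 1 new [(0,2)] -> total=12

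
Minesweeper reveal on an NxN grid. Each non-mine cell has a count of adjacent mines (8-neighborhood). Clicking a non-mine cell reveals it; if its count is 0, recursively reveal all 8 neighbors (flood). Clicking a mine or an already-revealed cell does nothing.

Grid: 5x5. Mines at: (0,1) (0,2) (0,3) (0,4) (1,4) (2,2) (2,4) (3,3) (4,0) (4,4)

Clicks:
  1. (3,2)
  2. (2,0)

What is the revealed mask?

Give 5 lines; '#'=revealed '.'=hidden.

Click 1 (3,2) count=2: revealed 1 new [(3,2)] -> total=1
Click 2 (2,0) count=0: revealed 6 new [(1,0) (1,1) (2,0) (2,1) (3,0) (3,1)] -> total=7

Answer: .....
##...
##...
###..
.....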